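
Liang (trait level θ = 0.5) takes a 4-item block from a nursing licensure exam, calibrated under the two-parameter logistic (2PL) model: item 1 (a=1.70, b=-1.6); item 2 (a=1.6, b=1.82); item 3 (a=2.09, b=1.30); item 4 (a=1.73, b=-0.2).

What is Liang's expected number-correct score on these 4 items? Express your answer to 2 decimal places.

2.01

P(θ) = 1 / (1 + exp(−a(θ − b)))
P_1 = 1/(1+e^{-3.5700}) = 0.9726
P_2 = 1/(1+e^{2.1120}) = 0.1079
P_3 = 1/(1+e^{1.6720}) = 0.1582
P_4 = 1/(1+e^{-1.2110}) = 0.7705
E[score] = 0.9726 + 0.1079 + 0.1582 + 0.7705 = 2.0092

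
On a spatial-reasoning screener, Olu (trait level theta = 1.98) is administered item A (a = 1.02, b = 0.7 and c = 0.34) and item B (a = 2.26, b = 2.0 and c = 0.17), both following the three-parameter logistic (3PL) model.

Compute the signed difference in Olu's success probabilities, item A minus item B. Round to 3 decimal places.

P(theta) = c + (1 − c) · 1 / (1 + exp(−a(theta − b)))
P_A = 0.8593
P_B = 0.5756
P_A − P_B = 0.2836

0.284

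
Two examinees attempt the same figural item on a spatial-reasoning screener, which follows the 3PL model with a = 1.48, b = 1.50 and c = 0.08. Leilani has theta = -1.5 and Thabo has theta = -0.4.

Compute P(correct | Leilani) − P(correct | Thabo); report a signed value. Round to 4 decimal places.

-0.0414

P(theta) = c + (1 − c) · 1 / (1 + exp(−a(theta − b)))
P(Leilani) = 0.0907  [exponent -4.4400]
P(Thabo) = 0.1321  [exponent -2.8120]
Difference = 0.0907 − 0.1321 = -0.0414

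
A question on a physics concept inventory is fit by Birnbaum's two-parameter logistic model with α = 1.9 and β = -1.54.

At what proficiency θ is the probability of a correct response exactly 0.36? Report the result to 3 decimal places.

P(θ) = 1 / (1 + exp(−α(θ − β)))
logit = ln(0.3600/0.6400) = -0.5754
θ = β + logit/(α) = -1.54 + (-0.5754)/1.9000 = -1.8428

-1.843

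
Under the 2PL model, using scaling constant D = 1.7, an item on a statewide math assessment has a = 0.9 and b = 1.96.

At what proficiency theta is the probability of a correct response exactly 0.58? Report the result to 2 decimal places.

P(theta) = 1 / (1 + exp(−D·a(theta − b)))
logit = ln(0.5800/0.4200) = 0.3228
theta = b + logit/(1.7·a) = 1.96 + 0.3228/1.5300 = 2.1710

2.17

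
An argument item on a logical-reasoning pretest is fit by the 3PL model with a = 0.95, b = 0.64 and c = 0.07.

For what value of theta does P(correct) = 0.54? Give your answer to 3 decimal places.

P(theta) = c + (1 − c) · 1 / (1 + exp(−a(theta − b)))
Remove guessing floor: (0.54 − 0.07)/(1 − 0.07) = 0.5054
logit = ln(0.5054/0.4946) = 0.0215
theta = b + logit/(a) = 0.64 + 0.0215/0.9500 = 0.6626

0.663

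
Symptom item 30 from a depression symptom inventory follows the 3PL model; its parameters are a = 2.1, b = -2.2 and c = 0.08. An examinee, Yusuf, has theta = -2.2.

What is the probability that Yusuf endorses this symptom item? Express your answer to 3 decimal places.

P(theta) = c + (1 − c) · 1 / (1 + exp(−a(theta − b)))
Exponent: 2.1 × (-2.2 − (-2.2)) = 0.0000
1/(1 + e^{0.0000}) = 0.5000
P = 0.08 + 0.92 × 0.5000 = 0.5400

0.540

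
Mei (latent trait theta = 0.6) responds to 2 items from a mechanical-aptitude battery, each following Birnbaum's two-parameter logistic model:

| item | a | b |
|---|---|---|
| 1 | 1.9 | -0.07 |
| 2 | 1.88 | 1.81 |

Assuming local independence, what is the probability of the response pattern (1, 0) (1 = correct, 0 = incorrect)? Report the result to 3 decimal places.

0.708

P(theta) = 1 / (1 + exp(−a(theta − b)))
P_1 = 1/(1+e^{-1.2730}) = 0.7813
P_2 = 1/(1+e^{2.2748}) = 0.0932
L = P_1 × (1−P_2) = 0.7813 × 0.9068 = 0.70842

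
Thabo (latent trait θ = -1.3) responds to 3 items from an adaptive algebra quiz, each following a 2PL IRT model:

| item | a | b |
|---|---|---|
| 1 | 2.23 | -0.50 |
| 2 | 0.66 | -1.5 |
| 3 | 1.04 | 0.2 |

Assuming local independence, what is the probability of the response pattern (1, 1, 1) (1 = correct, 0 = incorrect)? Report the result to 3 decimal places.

P(θ) = 1 / (1 + exp(−a(θ − b)))
P_1 = 1/(1+e^{1.7840}) = 0.1438
P_2 = 1/(1+e^{-0.1320}) = 0.5330
P_3 = 1/(1+e^{1.5600}) = 0.1736
L = P_1 × P_2 × P_3 = 0.1438 × 0.5330 × 0.1736 = 0.01331

0.013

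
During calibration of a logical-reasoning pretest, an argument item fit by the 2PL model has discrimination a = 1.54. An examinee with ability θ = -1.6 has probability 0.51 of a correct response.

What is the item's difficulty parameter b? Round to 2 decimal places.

P(θ) = 1 / (1 + exp(−a(θ − b)))
logit(0.51) = ln(0.51/0.49) = 0.0400
b = θ − logit/(a) = -1.6 − 0.0400/1.5400 = -1.6260

-1.63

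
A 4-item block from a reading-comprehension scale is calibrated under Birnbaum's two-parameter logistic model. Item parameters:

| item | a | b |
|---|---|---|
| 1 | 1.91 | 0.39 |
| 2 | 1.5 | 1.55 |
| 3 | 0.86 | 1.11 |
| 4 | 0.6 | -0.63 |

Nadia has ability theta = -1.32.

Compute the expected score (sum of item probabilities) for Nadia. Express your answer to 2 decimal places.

P(theta) = 1 / (1 + exp(−a(theta − b)))
P_1 = 1/(1+e^{3.2661}) = 0.0368
P_2 = 1/(1+e^{4.3050}) = 0.0133
P_3 = 1/(1+e^{2.0898}) = 0.1101
P_4 = 1/(1+e^{0.4140}) = 0.3980
E[score] = 0.0368 + 0.0133 + 0.1101 + 0.3980 = 0.5581

0.56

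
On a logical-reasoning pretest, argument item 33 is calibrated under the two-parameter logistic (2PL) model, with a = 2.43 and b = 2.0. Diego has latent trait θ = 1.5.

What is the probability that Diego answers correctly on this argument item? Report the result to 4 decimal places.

0.2288

P(θ) = 1 / (1 + exp(−a(θ − b)))
Exponent: 2.43 × (1.5 − 2.0) = -1.2150
1/(1 + e^{1.2150}) = 0.2288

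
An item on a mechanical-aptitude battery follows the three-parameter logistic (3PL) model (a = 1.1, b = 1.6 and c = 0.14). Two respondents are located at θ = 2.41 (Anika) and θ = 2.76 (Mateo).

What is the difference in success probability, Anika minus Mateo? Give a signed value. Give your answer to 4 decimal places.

P(θ) = c + (1 − c) · 1 / (1 + exp(−a(θ − b)))
P(Anika) = 0.7498  [exponent 0.8910]
P(Mateo) = 0.8123  [exponent 1.2760]
Difference = 0.7498 − 0.8123 = -0.0625

-0.0625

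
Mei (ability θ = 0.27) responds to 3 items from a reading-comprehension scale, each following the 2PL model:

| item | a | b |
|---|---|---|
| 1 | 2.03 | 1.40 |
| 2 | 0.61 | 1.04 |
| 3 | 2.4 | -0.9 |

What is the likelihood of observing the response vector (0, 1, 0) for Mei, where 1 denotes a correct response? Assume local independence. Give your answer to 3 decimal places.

P(θ) = 1 / (1 + exp(−a(θ − b)))
P_1 = 1/(1+e^{2.2939}) = 0.0916
P_2 = 1/(1+e^{0.4697}) = 0.3847
P_3 = 1/(1+e^{-2.8080}) = 0.9431
L = (1−P_1) × P_2 × (1−P_3) = 0.9084 × 0.3847 × 0.0569 = 0.01988

0.020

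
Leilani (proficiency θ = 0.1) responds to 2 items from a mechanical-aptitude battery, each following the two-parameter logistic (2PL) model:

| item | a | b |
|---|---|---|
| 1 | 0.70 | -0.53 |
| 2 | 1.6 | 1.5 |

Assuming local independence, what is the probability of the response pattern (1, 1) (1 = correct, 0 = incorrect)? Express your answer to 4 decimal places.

0.0585

P(θ) = 1 / (1 + exp(−a(θ − b)))
P_1 = 1/(1+e^{-0.4410}) = 0.6085
P_2 = 1/(1+e^{2.2400}) = 0.0962
L = P_1 × P_2 = 0.6085 × 0.0962 = 0.05855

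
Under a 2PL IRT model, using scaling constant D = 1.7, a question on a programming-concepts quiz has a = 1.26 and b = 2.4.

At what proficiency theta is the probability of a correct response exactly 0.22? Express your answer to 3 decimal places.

P(theta) = 1 / (1 + exp(−D·a(theta − b)))
logit = ln(0.2200/0.7800) = -1.2657
theta = b + logit/(1.7·a) = 2.4 + (-1.2657)/2.1420 = 1.8091

1.809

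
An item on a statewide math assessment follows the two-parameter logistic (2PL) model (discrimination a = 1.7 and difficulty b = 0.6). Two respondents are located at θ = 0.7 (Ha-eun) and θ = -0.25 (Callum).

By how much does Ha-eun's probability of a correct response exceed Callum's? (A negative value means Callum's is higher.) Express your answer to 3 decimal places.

0.352

P(θ) = 1 / (1 + exp(−a(θ − b)))
P(Ha-eun) = 0.5424  [exponent 0.1700]
P(Callum) = 0.1908  [exponent -1.4450]
Difference = 0.5424 − 0.1908 = 0.3516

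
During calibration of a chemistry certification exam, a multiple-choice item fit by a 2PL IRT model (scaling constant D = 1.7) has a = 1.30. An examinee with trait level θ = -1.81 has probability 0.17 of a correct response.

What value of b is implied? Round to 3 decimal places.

-1.093

P(θ) = 1 / (1 + exp(−D·a(θ − b)))
logit(0.17) = ln(0.17/0.83) = -1.5856
b = θ − logit/(1.7·a) = -1.81 − (-1.5856)/2.2100 = -1.0925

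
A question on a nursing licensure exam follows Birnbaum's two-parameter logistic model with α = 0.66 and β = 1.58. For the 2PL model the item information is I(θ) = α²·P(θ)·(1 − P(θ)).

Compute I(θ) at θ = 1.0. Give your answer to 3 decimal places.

0.105

P = 1/(1+e^{0.3828}) = 0.4055
P(1−P) = 0.4055 × 0.5945 = 0.2411
I = α² × P(1−P) = 0.66² × 0.2411 = 0.10501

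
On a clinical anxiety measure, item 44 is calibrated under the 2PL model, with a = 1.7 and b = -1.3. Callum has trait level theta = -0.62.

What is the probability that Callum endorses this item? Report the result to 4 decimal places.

0.7606

P(theta) = 1 / (1 + exp(−a(theta − b)))
Exponent: 1.7 × (-0.62 − (-1.3)) = 1.1560
1/(1 + e^{-1.1560}) = 0.7606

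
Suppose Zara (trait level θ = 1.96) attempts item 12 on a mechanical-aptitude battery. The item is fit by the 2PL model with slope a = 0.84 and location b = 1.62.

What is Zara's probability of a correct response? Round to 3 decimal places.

0.571

P(θ) = 1 / (1 + exp(−a(θ − b)))
Exponent: 0.84 × (1.96 − 1.62) = 0.2856
1/(1 + e^{-0.2856}) = 0.5709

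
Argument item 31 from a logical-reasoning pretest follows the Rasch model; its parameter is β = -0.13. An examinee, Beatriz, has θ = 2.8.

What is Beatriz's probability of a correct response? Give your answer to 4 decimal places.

P(θ) = 1 / (1 + exp(−(θ − β)))
Exponent: (2.8 − (-0.13)) = 2.9300
1/(1 + e^{-2.9300}) = 0.9493
P = 0.9493

0.9493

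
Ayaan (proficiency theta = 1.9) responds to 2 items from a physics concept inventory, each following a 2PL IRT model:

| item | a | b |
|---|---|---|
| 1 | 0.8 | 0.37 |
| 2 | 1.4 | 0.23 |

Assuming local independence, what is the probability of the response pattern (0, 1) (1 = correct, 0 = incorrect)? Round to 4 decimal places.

0.2072

P(theta) = 1 / (1 + exp(−a(theta − b)))
P_1 = 1/(1+e^{-1.2240}) = 0.7728
P_2 = 1/(1+e^{-2.3380}) = 0.9120
L = (1−P_1) × P_2 = 0.2272 × 0.9120 = 0.20723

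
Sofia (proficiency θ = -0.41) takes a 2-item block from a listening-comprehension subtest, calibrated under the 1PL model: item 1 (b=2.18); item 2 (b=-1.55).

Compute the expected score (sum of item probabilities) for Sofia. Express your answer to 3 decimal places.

P(θ) = 1 / (1 + exp(−(θ − b)))
P_1 = 1/(1+e^{2.5900}) = 0.0698
P_2 = 1/(1+e^{-1.1400}) = 0.7577
E[score] = 0.0698 + 0.7577 = 0.8275

0.827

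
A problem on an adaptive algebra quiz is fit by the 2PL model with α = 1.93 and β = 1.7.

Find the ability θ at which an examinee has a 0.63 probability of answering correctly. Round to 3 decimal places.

1.976

P(θ) = 1 / (1 + exp(−α(θ − β)))
logit = ln(0.6300/0.3700) = 0.5322
θ = β + logit/(α) = 1.7 + 0.5322/1.9300 = 1.9758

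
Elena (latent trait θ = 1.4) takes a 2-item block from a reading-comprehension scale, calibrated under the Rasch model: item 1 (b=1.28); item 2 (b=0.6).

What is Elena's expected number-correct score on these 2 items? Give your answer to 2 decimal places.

1.22

P(θ) = 1 / (1 + exp(−(θ − b)))
P_1 = 1/(1+e^{-0.1200}) = 0.5300
P_2 = 1/(1+e^{-0.8000}) = 0.6900
E[score] = 0.5300 + 0.6900 = 1.2199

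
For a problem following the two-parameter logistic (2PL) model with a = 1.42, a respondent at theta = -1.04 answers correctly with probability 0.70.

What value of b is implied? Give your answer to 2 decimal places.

P(theta) = 1 / (1 + exp(−a(theta − b)))
logit(0.70) = ln(0.70/0.30) = 0.8473
b = theta − logit/(a) = -1.04 − 0.8473/1.4200 = -1.6367

-1.64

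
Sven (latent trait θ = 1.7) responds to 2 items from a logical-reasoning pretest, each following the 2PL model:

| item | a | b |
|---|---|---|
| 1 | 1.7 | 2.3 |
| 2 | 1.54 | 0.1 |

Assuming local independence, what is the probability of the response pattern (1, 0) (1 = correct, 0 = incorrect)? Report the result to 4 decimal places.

0.0208

P(θ) = 1 / (1 + exp(−a(θ − b)))
P_1 = 1/(1+e^{1.0200}) = 0.2650
P_2 = 1/(1+e^{-2.4640}) = 0.9216
L = P_1 × (1−P_2) = 0.2650 × 0.0784 = 0.02078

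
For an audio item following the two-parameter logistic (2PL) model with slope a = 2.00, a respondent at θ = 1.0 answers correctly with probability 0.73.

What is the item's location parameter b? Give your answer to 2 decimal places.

0.50

P(θ) = 1 / (1 + exp(−a(θ − b)))
logit(0.73) = ln(0.73/0.27) = 0.9946
b = θ − logit/(a) = 1.0 − 0.9946/2.0000 = 0.5027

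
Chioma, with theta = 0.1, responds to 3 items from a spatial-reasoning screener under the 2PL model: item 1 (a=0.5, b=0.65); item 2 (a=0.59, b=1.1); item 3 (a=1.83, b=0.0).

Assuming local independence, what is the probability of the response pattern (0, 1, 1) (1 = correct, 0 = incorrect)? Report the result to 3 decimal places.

P(theta) = 1 / (1 + exp(−a(theta − b)))
P_1 = 1/(1+e^{0.2750}) = 0.4317
P_2 = 1/(1+e^{0.5900}) = 0.3566
P_3 = 1/(1+e^{-0.1830}) = 0.5456
L = (1−P_1) × P_2 × P_3 = 0.5683 × 0.3566 × 0.5456 = 0.11059

0.111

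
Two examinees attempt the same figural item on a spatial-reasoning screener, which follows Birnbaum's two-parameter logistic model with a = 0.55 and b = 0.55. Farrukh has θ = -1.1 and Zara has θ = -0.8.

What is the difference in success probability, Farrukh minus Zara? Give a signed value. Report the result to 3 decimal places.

P(θ) = 1 / (1 + exp(−a(θ − b)))
P(Farrukh) = 0.2875  [exponent -0.9075]
P(Zara) = 0.3225  [exponent -0.7425]
Difference = 0.2875 − 0.3225 = -0.0349

-0.035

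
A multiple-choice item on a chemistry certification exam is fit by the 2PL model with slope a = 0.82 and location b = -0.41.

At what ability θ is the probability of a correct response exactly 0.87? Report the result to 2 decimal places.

P(θ) = 1 / (1 + exp(−a(θ − b)))
logit = ln(0.8700/0.1300) = 1.9010
θ = b + logit/(a) = -0.41 + 1.9010/0.8200 = 1.9082

1.91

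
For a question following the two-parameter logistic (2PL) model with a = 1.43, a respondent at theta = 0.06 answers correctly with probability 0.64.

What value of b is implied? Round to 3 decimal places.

P(theta) = 1 / (1 + exp(−a(theta − b)))
logit(0.64) = ln(0.64/0.36) = 0.5754
b = theta − logit/(a) = 0.06 − 0.5754/1.4300 = -0.3424

-0.342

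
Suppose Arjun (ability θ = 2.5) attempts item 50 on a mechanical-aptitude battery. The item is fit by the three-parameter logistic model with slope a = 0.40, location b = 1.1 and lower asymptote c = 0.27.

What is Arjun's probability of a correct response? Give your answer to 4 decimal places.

P(θ) = c + (1 − c) · 1 / (1 + exp(−a(θ − b)))
Exponent: 0.40 × (2.5 − 1.1) = 0.5600
1/(1 + e^{-0.5600}) = 0.6365
P = 0.27 + 0.73 × 0.6365 = 0.7346

0.7346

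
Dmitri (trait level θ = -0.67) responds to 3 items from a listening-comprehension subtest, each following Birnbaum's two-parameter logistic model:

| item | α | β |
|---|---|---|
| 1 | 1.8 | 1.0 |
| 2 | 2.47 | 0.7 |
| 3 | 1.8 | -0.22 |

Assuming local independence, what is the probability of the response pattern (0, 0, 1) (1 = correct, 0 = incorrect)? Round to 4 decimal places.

P(θ) = 1 / (1 + exp(−α(θ − β)))
P_1 = 1/(1+e^{3.0060}) = 0.0472
P_2 = 1/(1+e^{3.3839}) = 0.0328
P_3 = 1/(1+e^{0.8100}) = 0.3079
L = (1−P_1) × (1−P_2) × P_3 = 0.9528 × 0.9672 × 0.3079 = 0.28375

0.2837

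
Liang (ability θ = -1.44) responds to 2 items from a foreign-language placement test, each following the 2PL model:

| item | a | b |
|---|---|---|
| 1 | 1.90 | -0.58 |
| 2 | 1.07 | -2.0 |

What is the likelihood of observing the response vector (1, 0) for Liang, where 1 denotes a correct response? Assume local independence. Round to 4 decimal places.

P(θ) = 1 / (1 + exp(−a(θ − b)))
P_1 = 1/(1+e^{1.6340}) = 0.1633
P_2 = 1/(1+e^{-0.5992}) = 0.6455
L = P_1 × (1−P_2) = 0.1633 × 0.3545 = 0.05789

0.0579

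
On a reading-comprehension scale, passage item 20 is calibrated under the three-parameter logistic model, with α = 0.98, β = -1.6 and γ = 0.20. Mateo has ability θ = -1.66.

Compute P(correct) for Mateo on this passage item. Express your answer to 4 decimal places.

0.5882

P(θ) = γ + (1 − γ) · 1 / (1 + exp(−α(θ − β)))
Exponent: 0.98 × (-1.66 − (-1.6)) = -0.0588
1/(1 + e^{0.0588}) = 0.4853
P = 0.20 + 0.80 × 0.4853 = 0.5882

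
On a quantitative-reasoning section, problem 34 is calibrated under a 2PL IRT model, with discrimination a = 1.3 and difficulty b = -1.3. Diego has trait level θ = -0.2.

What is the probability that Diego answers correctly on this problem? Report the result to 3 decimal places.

P(θ) = 1 / (1 + exp(−a(θ − b)))
Exponent: 1.3 × (-0.2 − (-1.3)) = 1.4300
1/(1 + e^{-1.4300}) = 0.8069

0.807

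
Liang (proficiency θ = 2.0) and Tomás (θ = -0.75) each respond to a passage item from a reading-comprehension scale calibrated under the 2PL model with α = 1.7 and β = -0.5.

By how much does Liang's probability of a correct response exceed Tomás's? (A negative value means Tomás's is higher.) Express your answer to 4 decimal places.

P(θ) = 1 / (1 + exp(−α(θ − β)))
P(Liang) = 0.9859  [exponent 4.2500]
P(Tomás) = 0.3953  [exponent -0.4250]
Difference = 0.9859 − 0.3953 = 0.5906

0.5906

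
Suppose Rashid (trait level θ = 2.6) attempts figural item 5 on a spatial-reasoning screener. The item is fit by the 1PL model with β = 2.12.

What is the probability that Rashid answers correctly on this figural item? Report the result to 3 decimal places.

0.618

P(θ) = 1 / (1 + exp(−(θ − β)))
Exponent: (2.6 − 2.12) = 0.4800
1/(1 + e^{-0.4800}) = 0.6177
P = 0.6177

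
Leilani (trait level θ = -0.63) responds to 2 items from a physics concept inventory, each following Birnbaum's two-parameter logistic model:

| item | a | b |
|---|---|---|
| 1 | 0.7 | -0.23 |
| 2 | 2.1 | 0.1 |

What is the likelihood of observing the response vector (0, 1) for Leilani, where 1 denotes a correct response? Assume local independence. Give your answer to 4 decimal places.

0.1011

P(θ) = 1 / (1 + exp(−a(θ − b)))
P_1 = 1/(1+e^{0.2800}) = 0.4305
P_2 = 1/(1+e^{1.5330}) = 0.1776
L = (1−P_1) × P_2 = 0.5695 × 0.1776 = 0.10113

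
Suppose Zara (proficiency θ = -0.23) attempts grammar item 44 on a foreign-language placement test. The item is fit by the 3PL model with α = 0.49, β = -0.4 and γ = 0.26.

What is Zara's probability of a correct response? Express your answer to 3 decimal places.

P(θ) = γ + (1 − γ) · 1 / (1 + exp(−α(θ − β)))
Exponent: 0.49 × (-0.23 − (-0.4)) = 0.0833
1/(1 + e^{-0.0833}) = 0.5208
P = 0.26 + 0.74 × 0.5208 = 0.6454

0.645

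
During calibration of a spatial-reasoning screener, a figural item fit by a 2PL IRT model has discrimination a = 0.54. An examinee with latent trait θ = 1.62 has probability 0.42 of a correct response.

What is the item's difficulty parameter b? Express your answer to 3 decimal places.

2.218

P(θ) = 1 / (1 + exp(−a(θ − b)))
logit(0.42) = ln(0.42/0.58) = -0.3228
b = θ − logit/(a) = 1.62 − (-0.3228)/0.5400 = 2.2177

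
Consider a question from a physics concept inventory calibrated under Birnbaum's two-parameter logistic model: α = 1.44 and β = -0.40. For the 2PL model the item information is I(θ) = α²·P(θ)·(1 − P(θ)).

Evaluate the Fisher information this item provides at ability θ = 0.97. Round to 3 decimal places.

0.222

P = 1/(1+e^{-1.9728}) = 0.8779
P(1−P) = 0.8779 × 0.1221 = 0.1072
I = α² × P(1−P) = 1.44² × 0.1072 = 0.22225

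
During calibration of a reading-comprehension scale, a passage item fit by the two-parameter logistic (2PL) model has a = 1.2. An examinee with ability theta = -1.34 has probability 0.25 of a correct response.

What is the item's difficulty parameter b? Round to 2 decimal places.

P(theta) = 1 / (1 + exp(−a(theta − b)))
logit(0.25) = ln(0.25/0.75) = -1.0986
b = theta − logit/(a) = -1.34 − (-1.0986)/1.2000 = -0.4245

-0.42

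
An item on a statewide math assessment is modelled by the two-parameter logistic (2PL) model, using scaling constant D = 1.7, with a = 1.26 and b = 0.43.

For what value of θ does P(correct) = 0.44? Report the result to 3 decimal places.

P(θ) = 1 / (1 + exp(−D·a(θ − b)))
logit = ln(0.4400/0.5600) = -0.2412
θ = b + logit/(1.7·a) = 0.43 + (-0.2412)/2.1420 = 0.3174

0.317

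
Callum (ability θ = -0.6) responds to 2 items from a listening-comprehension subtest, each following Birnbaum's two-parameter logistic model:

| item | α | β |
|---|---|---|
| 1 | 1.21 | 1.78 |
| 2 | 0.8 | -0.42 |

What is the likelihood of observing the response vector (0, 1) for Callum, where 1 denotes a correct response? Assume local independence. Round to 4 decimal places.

0.4394

P(θ) = 1 / (1 + exp(−α(θ − β)))
P_1 = 1/(1+e^{2.8798}) = 0.0532
P_2 = 1/(1+e^{0.1440}) = 0.4641
L = (1−P_1) × P_2 = 0.9468 × 0.4641 = 0.43939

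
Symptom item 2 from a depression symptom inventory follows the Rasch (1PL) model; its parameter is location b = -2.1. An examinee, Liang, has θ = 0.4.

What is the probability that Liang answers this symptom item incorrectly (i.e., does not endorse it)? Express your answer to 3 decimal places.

0.076

P(θ) = 1 / (1 + exp(−(θ − b)))
Exponent: (0.4 − (-2.1)) = 2.5000
1/(1 + e^{-2.5000}) = 0.9241
P = 0.9241
P(incorrect) = 1 − 0.9241 = 0.0759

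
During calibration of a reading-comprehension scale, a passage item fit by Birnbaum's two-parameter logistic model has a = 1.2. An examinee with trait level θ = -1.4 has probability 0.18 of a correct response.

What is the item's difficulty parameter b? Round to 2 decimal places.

P(θ) = 1 / (1 + exp(−a(θ − b)))
logit(0.18) = ln(0.18/0.82) = -1.5163
b = θ − logit/(a) = -1.4 − (-1.5163)/1.2000 = -0.1364

-0.14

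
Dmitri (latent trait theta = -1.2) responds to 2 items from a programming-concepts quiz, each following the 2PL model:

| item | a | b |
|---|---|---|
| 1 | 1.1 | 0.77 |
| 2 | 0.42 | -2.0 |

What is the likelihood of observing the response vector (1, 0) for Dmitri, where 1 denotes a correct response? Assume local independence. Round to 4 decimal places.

0.0428

P(theta) = 1 / (1 + exp(−a(theta − b)))
P_1 = 1/(1+e^{2.1670}) = 0.1028
P_2 = 1/(1+e^{-0.3360}) = 0.5832
L = P_1 × (1−P_2) = 0.1028 × 0.4168 = 0.04283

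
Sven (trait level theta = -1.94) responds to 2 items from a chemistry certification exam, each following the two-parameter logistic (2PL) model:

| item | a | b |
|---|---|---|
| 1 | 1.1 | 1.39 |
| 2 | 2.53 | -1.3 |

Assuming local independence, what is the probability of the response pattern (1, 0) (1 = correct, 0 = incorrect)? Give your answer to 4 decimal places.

P(theta) = 1 / (1 + exp(−a(theta − b)))
P_1 = 1/(1+e^{3.6630}) = 0.0250
P_2 = 1/(1+e^{1.6192}) = 0.1653
L = P_1 × (1−P_2) = 0.0250 × 0.8347 = 0.02088

0.0209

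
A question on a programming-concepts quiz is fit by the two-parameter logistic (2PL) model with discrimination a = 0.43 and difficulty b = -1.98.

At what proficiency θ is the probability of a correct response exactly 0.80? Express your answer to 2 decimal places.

1.24

P(θ) = 1 / (1 + exp(−a(θ − b)))
logit = ln(0.8000/0.2000) = 1.3863
θ = b + logit/(a) = -1.98 + 1.3863/0.4300 = 1.2439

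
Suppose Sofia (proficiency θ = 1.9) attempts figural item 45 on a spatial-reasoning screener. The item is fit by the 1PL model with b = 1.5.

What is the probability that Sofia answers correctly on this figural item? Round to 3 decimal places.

P(θ) = 1 / (1 + exp(−(θ − b)))
Exponent: (1.9 − 1.5) = 0.4000
1/(1 + e^{-0.4000}) = 0.5987
P = 0.5987

0.599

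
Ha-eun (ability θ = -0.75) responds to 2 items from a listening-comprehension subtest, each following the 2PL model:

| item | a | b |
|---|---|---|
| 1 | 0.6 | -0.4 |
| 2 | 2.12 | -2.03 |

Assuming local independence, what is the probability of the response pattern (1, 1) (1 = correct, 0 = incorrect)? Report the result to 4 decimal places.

P(θ) = 1 / (1 + exp(−a(θ − b)))
P_1 = 1/(1+e^{0.2100}) = 0.4477
P_2 = 1/(1+e^{-2.7136}) = 0.9378
L = P_1 × P_2 = 0.4477 × 0.9378 = 0.41986

0.4199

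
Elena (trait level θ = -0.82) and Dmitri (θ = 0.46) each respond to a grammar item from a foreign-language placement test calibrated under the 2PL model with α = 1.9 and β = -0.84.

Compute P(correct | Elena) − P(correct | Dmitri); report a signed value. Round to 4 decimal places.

-0.4125

P(θ) = 1 / (1 + exp(−α(θ − β)))
P(Elena) = 0.5095  [exponent 0.0380]
P(Dmitri) = 0.9220  [exponent 2.4700]
Difference = 0.5095 − 0.9220 = -0.4125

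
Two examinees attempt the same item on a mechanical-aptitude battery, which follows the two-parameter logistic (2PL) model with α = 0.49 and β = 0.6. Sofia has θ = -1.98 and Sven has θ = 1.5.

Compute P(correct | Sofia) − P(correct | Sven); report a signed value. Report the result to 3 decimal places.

P(θ) = 1 / (1 + exp(−α(θ − β)))
P(Sofia) = 0.2203  [exponent -1.2642]
P(Sven) = 0.6085  [exponent 0.4410]
Difference = 0.2203 − 0.6085 = -0.3882

-0.388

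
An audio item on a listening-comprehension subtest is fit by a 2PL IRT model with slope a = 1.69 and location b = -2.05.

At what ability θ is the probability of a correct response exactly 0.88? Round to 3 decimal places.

-0.871

P(θ) = 1 / (1 + exp(−a(θ − b)))
logit = ln(0.8800/0.1200) = 1.9924
θ = b + logit/(a) = -2.05 + 1.9924/1.6900 = -0.8710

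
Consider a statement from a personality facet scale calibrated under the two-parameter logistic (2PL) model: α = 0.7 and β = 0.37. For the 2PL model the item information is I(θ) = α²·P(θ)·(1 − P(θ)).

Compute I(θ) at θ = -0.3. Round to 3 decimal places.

0.116

P = 1/(1+e^{0.4690}) = 0.3849
P(1−P) = 0.3849 × 0.6151 = 0.2367
I = α² × P(1−P) = 0.7² × 0.2367 = 0.11600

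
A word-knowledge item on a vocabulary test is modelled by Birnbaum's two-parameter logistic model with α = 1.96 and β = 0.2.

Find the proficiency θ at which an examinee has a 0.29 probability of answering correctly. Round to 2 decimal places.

P(θ) = 1 / (1 + exp(−α(θ − β)))
logit = ln(0.2900/0.7100) = -0.8954
θ = β + logit/(α) = 0.2 + (-0.8954)/1.9600 = -0.2568

-0.26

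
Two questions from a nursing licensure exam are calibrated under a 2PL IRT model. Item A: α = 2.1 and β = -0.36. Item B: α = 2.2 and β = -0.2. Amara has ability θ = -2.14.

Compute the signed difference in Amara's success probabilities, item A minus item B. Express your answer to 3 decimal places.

0.009

P(θ) = 1 / (1 + exp(−α(θ − β)))
P_A = 0.0232
P_B = 0.0138
P_A − P_B = 0.0094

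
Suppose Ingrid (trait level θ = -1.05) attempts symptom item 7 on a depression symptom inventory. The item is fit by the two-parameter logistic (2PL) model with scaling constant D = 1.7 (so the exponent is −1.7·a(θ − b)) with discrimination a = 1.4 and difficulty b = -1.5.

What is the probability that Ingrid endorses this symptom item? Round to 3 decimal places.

P(θ) = 1 / (1 + exp(−D·a(θ − b)))
Exponent: 1.7 × 1.4 × (-1.05 − (-1.5)) = 1.0710
1/(1 + e^{-1.0710}) = 0.7448
P = 0.7448

0.745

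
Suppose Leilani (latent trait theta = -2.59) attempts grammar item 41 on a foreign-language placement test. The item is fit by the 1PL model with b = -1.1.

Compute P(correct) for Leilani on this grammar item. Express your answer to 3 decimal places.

0.184

P(theta) = 1 / (1 + exp(−(theta − b)))
Exponent: (-2.59 − (-1.1)) = -1.4900
1/(1 + e^{1.4900}) = 0.1839
P = 0.1839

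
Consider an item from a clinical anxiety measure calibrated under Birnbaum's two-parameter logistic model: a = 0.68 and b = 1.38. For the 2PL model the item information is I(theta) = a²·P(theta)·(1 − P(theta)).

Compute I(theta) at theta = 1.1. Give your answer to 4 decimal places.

0.1146

P = 1/(1+e^{0.1904}) = 0.4525
P(1−P) = 0.4525 × 0.5475 = 0.2477
I = a² × P(1−P) = 0.68² × 0.2477 = 0.11456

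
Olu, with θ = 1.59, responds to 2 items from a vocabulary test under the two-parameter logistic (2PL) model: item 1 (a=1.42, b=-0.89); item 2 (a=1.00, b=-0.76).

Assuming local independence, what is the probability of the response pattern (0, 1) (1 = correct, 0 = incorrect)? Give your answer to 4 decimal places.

P(θ) = 1 / (1 + exp(−a(θ − b)))
P_1 = 1/(1+e^{-3.5216}) = 0.9713
P_2 = 1/(1+e^{-2.3500}) = 0.9129
L = (1−P_1) × P_2 = 0.0287 × 0.9129 = 0.02620

0.0262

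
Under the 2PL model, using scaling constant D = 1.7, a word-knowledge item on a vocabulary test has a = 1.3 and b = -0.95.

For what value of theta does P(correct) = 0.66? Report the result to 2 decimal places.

-0.65

P(theta) = 1 / (1 + exp(−D·a(theta − b)))
logit = ln(0.6600/0.3400) = 0.6633
theta = b + logit/(1.7·a) = -0.95 + 0.6633/2.2100 = -0.6499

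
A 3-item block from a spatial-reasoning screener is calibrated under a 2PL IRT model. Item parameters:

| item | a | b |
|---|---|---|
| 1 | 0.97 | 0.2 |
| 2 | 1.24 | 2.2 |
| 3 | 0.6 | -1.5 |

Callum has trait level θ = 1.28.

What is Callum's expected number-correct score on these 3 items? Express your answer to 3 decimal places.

1.824

P(θ) = 1 / (1 + exp(−a(θ − b)))
P_1 = 1/(1+e^{-1.0476}) = 0.7403
P_2 = 1/(1+e^{1.1408}) = 0.2422
P_3 = 1/(1+e^{-1.6680}) = 0.8413
E[score] = 0.7403 + 0.2422 + 0.8413 = 1.8238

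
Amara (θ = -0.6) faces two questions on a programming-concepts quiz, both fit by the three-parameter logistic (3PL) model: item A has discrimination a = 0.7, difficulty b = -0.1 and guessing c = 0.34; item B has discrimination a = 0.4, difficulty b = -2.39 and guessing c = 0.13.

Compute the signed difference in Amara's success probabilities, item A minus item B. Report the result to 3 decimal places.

P(θ) = c + (1 − c) · 1 / (1 + exp(−a(θ − b)))
P_A = 0.6128
P_B = 0.7144
P_A − P_B = -0.1016

-0.102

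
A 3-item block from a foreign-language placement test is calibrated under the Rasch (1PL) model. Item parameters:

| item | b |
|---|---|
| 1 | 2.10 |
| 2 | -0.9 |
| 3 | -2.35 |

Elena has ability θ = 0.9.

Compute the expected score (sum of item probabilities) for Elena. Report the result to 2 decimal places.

P(θ) = 1 / (1 + exp(−(θ − b)))
P_1 = 1/(1+e^{1.2000}) = 0.2315
P_2 = 1/(1+e^{-1.8000}) = 0.8581
P_3 = 1/(1+e^{-3.2500}) = 0.9627
E[score] = 0.2315 + 0.8581 + 0.9627 = 2.0523

2.05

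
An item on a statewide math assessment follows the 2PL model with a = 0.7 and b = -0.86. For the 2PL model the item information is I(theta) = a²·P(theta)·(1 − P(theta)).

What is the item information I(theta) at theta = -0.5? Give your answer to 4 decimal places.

P = 1/(1+e^{-0.2520}) = 0.5627
P(1−P) = 0.5627 × 0.4373 = 0.2461
I = a² × P(1−P) = 0.7² × 0.2461 = 0.12058

0.1206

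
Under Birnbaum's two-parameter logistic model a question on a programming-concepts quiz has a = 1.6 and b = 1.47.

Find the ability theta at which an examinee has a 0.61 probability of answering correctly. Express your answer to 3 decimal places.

P(theta) = 1 / (1 + exp(−a(theta − b)))
logit = ln(0.6100/0.3900) = 0.4473
theta = b + logit/(a) = 1.47 + 0.4473/1.6000 = 1.7496

1.750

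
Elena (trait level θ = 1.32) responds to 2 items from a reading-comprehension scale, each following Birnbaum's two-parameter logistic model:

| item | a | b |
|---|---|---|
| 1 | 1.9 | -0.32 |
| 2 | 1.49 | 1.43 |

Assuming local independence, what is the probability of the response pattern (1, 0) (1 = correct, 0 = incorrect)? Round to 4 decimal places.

P(θ) = 1 / (1 + exp(−a(θ − b)))
P_1 = 1/(1+e^{-3.1160}) = 0.9575
P_2 = 1/(1+e^{0.1639}) = 0.4591
L = P_1 × (1−P_2) = 0.9575 × 0.5409 = 0.51792

0.5179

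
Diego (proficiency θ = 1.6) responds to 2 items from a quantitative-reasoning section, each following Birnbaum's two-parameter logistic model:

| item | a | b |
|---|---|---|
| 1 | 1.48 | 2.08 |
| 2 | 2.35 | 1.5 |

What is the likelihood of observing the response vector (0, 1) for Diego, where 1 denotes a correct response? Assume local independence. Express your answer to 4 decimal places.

0.3745

P(θ) = 1 / (1 + exp(−a(θ − b)))
P_1 = 1/(1+e^{0.7104}) = 0.3295
P_2 = 1/(1+e^{-0.2350}) = 0.5585
L = (1−P_1) × P_2 = 0.6705 × 0.5585 = 0.37446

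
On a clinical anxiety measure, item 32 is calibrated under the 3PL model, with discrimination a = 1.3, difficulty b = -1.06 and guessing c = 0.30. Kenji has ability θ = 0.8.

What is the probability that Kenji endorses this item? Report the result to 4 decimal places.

0.9427

P(θ) = c + (1 − c) · 1 / (1 + exp(−a(θ − b)))
Exponent: 1.3 × (0.8 − (-1.06)) = 2.4180
1/(1 + e^{-2.4180}) = 0.9182
P = 0.30 + 0.70 × 0.9182 = 0.9427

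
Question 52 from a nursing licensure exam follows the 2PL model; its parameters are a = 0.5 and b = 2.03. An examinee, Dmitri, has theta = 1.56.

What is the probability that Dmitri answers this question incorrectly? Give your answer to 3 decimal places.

0.558

P(theta) = 1 / (1 + exp(−a(theta − b)))
Exponent: 0.5 × (1.56 − 2.03) = -0.2350
1/(1 + e^{0.2350}) = 0.4415
P(incorrect) = 1 − 0.4415 = 0.5585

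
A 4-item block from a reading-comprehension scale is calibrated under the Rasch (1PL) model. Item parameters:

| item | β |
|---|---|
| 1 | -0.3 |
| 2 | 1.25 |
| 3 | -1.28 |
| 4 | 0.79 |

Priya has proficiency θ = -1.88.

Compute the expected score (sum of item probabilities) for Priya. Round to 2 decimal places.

0.63

P(θ) = 1 / (1 + exp(−(θ − β)))
P_1 = 1/(1+e^{1.5800}) = 0.1708
P_2 = 1/(1+e^{3.1300}) = 0.0419
P_3 = 1/(1+e^{0.6000}) = 0.3543
P_4 = 1/(1+e^{2.6700}) = 0.0648
E[score] = 0.1708 + 0.0419 + 0.3543 + 0.0648 = 0.6318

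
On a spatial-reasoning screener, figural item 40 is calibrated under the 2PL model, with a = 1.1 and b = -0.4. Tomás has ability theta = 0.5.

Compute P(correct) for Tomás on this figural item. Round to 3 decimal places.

0.729

P(theta) = 1 / (1 + exp(−a(theta − b)))
Exponent: 1.1 × (0.5 − (-0.4)) = 0.9900
1/(1 + e^{-0.9900}) = 0.7291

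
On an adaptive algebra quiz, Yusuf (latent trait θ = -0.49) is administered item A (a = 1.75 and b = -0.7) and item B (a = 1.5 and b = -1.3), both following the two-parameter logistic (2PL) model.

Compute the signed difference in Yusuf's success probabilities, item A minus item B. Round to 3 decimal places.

-0.180

P(θ) = 1 / (1 + exp(−a(θ − b)))
P_A = 0.5909
P_B = 0.7712
P_A − P_B = -0.1803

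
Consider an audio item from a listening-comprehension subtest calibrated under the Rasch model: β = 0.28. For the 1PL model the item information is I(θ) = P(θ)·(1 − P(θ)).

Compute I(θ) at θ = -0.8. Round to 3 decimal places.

0.189

P = 1/(1+e^{1.0800}) = 0.2535
P(1−P) = 0.2535 × 0.7465 = 0.1892
I = P(1−P) = 0.18924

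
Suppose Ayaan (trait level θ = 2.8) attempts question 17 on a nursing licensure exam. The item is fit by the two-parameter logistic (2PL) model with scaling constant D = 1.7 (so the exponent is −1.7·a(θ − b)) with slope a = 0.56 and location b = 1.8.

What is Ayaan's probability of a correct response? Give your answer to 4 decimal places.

0.7215

P(θ) = 1 / (1 + exp(−D·a(θ − b)))
Exponent: 1.7 × 0.56 × (2.8 − 1.8) = 0.9520
1/(1 + e^{-0.9520}) = 0.7215
P = 0.7215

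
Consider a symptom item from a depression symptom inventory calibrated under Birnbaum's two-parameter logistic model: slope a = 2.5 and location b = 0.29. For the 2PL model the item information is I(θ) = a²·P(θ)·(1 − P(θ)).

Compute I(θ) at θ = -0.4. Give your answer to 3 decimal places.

0.802

P = 1/(1+e^{1.7250}) = 0.1512
P(1−P) = 0.1512 × 0.8488 = 0.1284
I = a² × P(1−P) = 2.5² × 0.1284 = 0.80224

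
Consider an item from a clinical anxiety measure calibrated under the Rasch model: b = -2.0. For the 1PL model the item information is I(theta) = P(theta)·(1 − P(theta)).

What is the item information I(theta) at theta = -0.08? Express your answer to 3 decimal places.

0.112

P = 1/(1+e^{-1.9200}) = 0.8721
P(1−P) = 0.8721 × 0.1279 = 0.1115
I = P(1−P) = 0.11151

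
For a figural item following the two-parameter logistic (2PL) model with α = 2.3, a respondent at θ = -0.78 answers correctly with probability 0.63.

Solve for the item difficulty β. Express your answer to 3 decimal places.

P(θ) = 1 / (1 + exp(−α(θ − β)))
logit(0.63) = ln(0.63/0.37) = 0.5322
β = θ − logit/(α) = -0.78 − 0.5322/2.3000 = -1.0114

-1.011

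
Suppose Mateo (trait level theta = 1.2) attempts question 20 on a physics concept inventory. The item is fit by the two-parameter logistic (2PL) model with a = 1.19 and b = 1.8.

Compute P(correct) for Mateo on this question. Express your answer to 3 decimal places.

0.329

P(theta) = 1 / (1 + exp(−a(theta − b)))
Exponent: 1.19 × (1.2 − 1.8) = -0.7140
1/(1 + e^{0.7140}) = 0.3287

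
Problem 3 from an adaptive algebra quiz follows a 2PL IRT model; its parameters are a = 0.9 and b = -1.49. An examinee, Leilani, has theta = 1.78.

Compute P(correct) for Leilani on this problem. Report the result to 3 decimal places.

P(theta) = 1 / (1 + exp(−a(theta − b)))
Exponent: 0.9 × (1.78 − (-1.49)) = 2.9430
1/(1 + e^{-2.9430}) = 0.9499

0.950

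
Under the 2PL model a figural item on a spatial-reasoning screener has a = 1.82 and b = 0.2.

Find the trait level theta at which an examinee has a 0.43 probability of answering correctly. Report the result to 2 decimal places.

0.05

P(theta) = 1 / (1 + exp(−a(theta − b)))
logit = ln(0.4300/0.5700) = -0.2819
theta = b + logit/(a) = 0.2 + (-0.2819)/1.8200 = 0.0451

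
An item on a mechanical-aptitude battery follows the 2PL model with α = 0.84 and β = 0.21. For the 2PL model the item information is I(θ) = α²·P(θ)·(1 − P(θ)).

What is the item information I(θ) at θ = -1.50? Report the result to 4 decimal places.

P = 1/(1+e^{1.4364}) = 0.1921
P(1−P) = 0.1921 × 0.8079 = 0.1552
I = α² × P(1−P) = 0.84² × 0.1552 = 0.10951

0.1095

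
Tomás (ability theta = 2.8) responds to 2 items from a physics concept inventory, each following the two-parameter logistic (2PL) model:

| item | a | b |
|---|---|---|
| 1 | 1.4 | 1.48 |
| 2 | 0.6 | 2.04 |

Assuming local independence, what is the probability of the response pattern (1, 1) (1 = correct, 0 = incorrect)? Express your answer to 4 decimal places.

P(theta) = 1 / (1 + exp(−a(theta − b)))
P_1 = 1/(1+e^{-1.8480}) = 0.8639
P_2 = 1/(1+e^{-0.4560}) = 0.6121
L = P_1 × P_2 = 0.8639 × 0.6121 = 0.52876

0.5288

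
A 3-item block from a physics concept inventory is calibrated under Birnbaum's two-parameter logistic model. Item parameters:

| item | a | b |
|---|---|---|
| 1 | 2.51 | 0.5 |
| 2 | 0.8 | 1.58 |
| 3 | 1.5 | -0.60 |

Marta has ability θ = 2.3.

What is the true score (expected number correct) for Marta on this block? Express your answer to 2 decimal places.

2.62

P(θ) = 1 / (1 + exp(−a(θ − b)))
P_1 = 1/(1+e^{-4.5180}) = 0.9892
P_2 = 1/(1+e^{-0.5760}) = 0.6401
P_3 = 1/(1+e^{-4.3500}) = 0.9873
E[score] = 0.9892 + 0.6401 + 0.9873 = 2.6166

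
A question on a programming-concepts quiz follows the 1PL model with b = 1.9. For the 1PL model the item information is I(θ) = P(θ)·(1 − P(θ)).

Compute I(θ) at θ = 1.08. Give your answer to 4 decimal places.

0.2123

P = 1/(1+e^{0.8200}) = 0.3058
P(1−P) = 0.3058 × 0.6942 = 0.2123
I = P(1−P) = 0.21227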